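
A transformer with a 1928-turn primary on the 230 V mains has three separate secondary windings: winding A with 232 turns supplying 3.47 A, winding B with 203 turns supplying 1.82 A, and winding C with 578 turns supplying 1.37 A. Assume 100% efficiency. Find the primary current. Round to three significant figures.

I_p ≈ 1.02 A

V_A = 230 × 232/1928 = 27.676 V; V_B = 230 × 203/1928 = 24.217 V; V_C = 230 × 578/1928 = 68.952 V.
P_out = V_A I_A + V_B I_B + V_C I_C = 27.676×3.47 + 24.217×1.82 + 68.952×1.37 = 96.037 + 44.075 + 94.465 = 234.58 W.
Ideal ⇒ P_in = P_out, so I_p = P_out/V_p = 234.58/230 = 1.02 A.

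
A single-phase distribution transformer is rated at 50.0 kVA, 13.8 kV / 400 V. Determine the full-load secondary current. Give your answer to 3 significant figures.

I_s = S/V_s = 50000/400 = 125 A.

I_s ≈ 125 A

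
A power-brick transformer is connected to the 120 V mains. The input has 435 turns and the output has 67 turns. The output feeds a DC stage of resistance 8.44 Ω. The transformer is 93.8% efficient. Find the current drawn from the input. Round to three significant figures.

V_out = 120 × 67/435 = 18.483 V.
I_out = V_out/R = 18.483/8.44 = 2.1899 A.
P_out = V_out I_out = 18.483 × 2.1899 = 40.475 W.
P_in = P_out/η = 40.475/0.938 = 43.151 W.
I_in = P_in/V_in = 43.151/120 = 0.360 A.

I_in ≈ 0.360 A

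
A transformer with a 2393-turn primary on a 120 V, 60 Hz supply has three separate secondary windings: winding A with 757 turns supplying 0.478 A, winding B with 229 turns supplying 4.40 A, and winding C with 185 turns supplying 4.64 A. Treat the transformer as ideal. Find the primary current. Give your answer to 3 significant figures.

I_p ≈ 0.931 A

V_A = 120 × 757/2393 = 37.961 V; V_B = 120 × 229/2393 = 11.483 V; V_C = 120 × 185/2393 = 9.2771 V.
P_out = V_A I_A + V_B I_B + V_C I_C = 37.961×0.478 + 11.483×4.40 + 9.2771×4.64 = 18.145 + 50.527 + 43.046 = 111.72 W.
Ideal ⇒ P_in = P_out, so I_p = P_out/V_p = 111.72/120 = 0.931 A.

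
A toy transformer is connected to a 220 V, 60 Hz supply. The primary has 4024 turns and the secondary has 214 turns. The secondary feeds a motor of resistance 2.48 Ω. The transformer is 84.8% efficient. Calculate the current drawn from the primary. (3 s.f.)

V_s = 220 × 214/4024 = 11.700 V.
I_s = V_s/R = 11.700/2.48 = 4.7177 A.
P_out = V_s I_s = 11.700 × 4.7177 = 55.196 W.
P_in = P_out/η = 55.196/0.848 = 65.089 W.
I_p = P_in/V_p = 65.089/220 = 0.296 A.

I_p ≈ 0.296 A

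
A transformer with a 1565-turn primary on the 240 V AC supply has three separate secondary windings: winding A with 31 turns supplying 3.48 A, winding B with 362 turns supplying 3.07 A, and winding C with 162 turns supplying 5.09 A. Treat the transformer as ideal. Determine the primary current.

I_p ≈ 1.31 A

V_A = 240 × 31/1565 = 4.7540 V; V_B = 240 × 362/1565 = 55.514 V; V_C = 240 × 162/1565 = 24.843 V.
P_out = V_A I_A + V_B I_B + V_C I_C = 4.7540×3.48 + 55.514×3.07 + 24.843×5.09 = 16.544 + 170.43 + 126.45 = 313.43 W.
Ideal ⇒ P_in = P_out, so I_p = P_out/V_p = 313.43/240 = 1.31 A.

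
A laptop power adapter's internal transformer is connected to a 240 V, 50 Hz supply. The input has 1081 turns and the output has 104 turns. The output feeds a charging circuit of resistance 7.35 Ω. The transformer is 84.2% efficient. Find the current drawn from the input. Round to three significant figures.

V_out = 240 × 104/1081 = 23.090 V.
I_out = V_out/R = 23.090/7.35 = 3.1415 A.
P_out = V_out I_out = 23.090 × 3.1415 = 72.535 W.
P_in = P_out/η = 72.535/0.842 = 86.147 W.
I_in = P_in/V_in = 86.147/240 = 0.359 A.

I_in ≈ 0.359 A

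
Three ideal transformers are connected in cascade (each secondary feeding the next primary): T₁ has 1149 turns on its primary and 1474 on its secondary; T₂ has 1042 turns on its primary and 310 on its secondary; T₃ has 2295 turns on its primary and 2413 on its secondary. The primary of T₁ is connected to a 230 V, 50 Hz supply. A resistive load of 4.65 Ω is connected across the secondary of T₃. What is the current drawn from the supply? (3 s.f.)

After T₁: V = 230.00 × 1474/1149 = 295.06 V.
After T₂: V = 295.06 × 310/1042 = 87.781 V.
After T₃: V = 87.781 × 2413/2295 = 92.294 V.
I_load = 92.294/4.65 = 19.848 A, so P_out = 92.294 × 19.848 = 1831.9 W.
All ideal ⇒ P_in = P_out, so I_supply = 1831.9/230 = 7.96 A.

I_supply ≈ 7.96 A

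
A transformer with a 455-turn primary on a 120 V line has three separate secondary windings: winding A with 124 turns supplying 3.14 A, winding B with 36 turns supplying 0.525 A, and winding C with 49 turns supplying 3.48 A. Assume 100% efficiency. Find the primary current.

V_A = 120 × 124/455 = 32.703 V; V_B = 120 × 36/455 = 9.4945 V; V_C = 120 × 49/455 = 12.923 V.
P_out = V_A I_A + V_B I_B + V_C I_C = 32.703×3.14 + 9.4945×0.525 + 12.923×3.48 = 102.69 + 4.9846 + 44.972 = 152.65 W.
Ideal ⇒ P_in = P_out, so I_p = P_out/V_p = 152.65/120 = 1.27 A.

I_p ≈ 1.27 A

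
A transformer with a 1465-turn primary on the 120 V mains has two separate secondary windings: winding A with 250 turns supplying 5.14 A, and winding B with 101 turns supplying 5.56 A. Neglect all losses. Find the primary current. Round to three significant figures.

V_A = 120 × 250/1465 = 20.478 V; V_B = 120 × 101/1465 = 8.2730 V.
P_out = V_A I_A + V_B I_B = 20.478×5.14 + 8.2730×5.56 = 105.26 + 45.998 = 151.25 W.
Ideal ⇒ P_in = P_out, so I_p = P_out/V_p = 151.25/120 = 1.26 A.

I_p ≈ 1.26 A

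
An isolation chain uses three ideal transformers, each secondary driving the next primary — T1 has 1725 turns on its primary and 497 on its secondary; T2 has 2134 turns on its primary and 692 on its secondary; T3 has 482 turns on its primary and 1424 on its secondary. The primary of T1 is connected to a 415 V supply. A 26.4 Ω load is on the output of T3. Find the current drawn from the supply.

I_supply ≈ 1.20 A

After T1: V = 415.00 × 497/1725 = 119.57 V.
After T2: V = 119.57 × 692/2134 = 38.773 V.
After T3: V = 38.773 × 1424/482 = 114.55 V.
I_load = 114.55/26.4 = 4.3390 A, so P_out = 114.55 × 4.3390 = 497.02 W.
All ideal ⇒ P_in = P_out, so I_supply = 497.02/415 = 1.20 A.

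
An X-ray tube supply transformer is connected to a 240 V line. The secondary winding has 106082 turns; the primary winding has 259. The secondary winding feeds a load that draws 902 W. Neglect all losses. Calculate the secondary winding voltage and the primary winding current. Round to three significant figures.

V_s = V_p × N_s/N_p = 240 × 106082/259 = 98300 V.
I_s = P/V_s = 902/98300 = 0.0091760 A.
I_p = I_s × N_s/N_p = 0.0091760 × 106082/259 = 3.76 A.

V_s ≈ 98300 V, I_p ≈ 3.76 A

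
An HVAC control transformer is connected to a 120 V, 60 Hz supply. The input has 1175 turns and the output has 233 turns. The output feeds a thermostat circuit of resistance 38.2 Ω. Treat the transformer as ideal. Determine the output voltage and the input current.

V_out = V_in × N_out/N_in = 120 × 233/1175 = 23.796 V.
I_out = V_out/R = 23.796/38.2 = 0.62293 A.
I_in = I_out × N_out/N_in = 0.62293 × 233/1175 = 0.124 A.

V_out ≈ 23.8 V, I_in ≈ 0.124 A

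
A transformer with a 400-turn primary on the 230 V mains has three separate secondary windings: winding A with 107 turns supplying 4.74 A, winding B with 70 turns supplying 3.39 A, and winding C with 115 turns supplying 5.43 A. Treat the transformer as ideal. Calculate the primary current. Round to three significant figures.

I_p ≈ 3.42 A

V_A = 230 × 107/400 = 61.525 V; V_B = 230 × 70/400 = 40.250 V; V_C = 230 × 115/400 = 66.125 V.
P_out = V_A I_A + V_B I_B + V_C I_C = 61.525×4.74 + 40.250×3.39 + 66.125×5.43 = 291.63 + 136.45 + 359.06 = 787.13 W.
Ideal ⇒ P_in = P_out, so I_p = P_out/V_p = 787.13/230 = 3.42 A.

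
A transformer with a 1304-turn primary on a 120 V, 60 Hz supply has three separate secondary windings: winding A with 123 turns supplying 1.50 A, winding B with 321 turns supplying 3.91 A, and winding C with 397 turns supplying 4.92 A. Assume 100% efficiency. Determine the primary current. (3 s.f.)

I_p ≈ 2.60 A

V_A = 120 × 123/1304 = 11.319 V; V_B = 120 × 321/1304 = 29.540 V; V_C = 120 × 397/1304 = 36.534 V.
P_out = V_A I_A + V_B I_B + V_C I_C = 11.319×1.50 + 29.540×3.91 + 36.534×4.92 = 16.979 + 115.50 + 179.75 = 312.23 W.
Ideal ⇒ P_in = P_out, so I_p = P_out/V_p = 312.23/120 = 2.60 A.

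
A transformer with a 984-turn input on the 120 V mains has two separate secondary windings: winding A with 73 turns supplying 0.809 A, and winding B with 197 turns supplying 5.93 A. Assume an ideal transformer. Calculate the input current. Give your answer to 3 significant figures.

V_A = 120 × 73/984 = 8.9024 V; V_B = 120 × 197/984 = 24.024 V.
P_out = V_A I_A + V_B I_B = 8.9024×0.809 + 24.024×5.93 = 7.2021 + 142.46 = 149.67 W.
Ideal ⇒ P_in = P_out, so I_in = P_out/V_in = 149.67/120 = 1.25 A.

I_in ≈ 1.25 A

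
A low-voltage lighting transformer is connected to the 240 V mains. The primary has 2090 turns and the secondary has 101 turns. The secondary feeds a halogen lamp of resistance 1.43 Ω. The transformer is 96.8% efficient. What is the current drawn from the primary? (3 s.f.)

I_p ≈ 0.405 A

V_s = 240 × 101/2090 = 11.598 V.
I_s = V_s/R = 11.598/1.43 = 8.1105 A.
P_out = V_s I_s = 11.598 × 8.1105 = 94.067 W.
P_in = P_out/η = 94.067/0.968 = 97.177 W.
I_p = P_in/V_p = 97.177/240 = 0.405 A.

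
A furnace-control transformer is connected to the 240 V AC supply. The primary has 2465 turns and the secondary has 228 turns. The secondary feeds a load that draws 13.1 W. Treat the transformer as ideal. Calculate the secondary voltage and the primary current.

V_s = V_p × N_s/N_p = 240 × 228/2465 = 22.199 V.
I_s = P/V_s = 13.1/22.199 = 0.59012 A.
I_p = I_s × N_s/N_p = 0.59012 × 228/2465 = 0.0546 A.

V_s ≈ 22.2 V, I_p ≈ 0.0546 A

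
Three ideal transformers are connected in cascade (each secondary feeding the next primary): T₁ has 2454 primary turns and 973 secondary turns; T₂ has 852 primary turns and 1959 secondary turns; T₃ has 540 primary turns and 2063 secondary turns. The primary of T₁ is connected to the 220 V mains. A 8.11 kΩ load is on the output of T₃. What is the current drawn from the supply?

Secondary of T₁: V = 220.00 × 973/2454 = 87.229 V.
Secondary of T₂: V = 87.229 × 1959/852 = 200.57 V.
Secondary of T₃: V = 200.57 × 2063/540 = 766.23 V.
I_load = 766.23/8110 = 0.094480 A, so P_out = 766.23 × 0.094480 = 72.394 W.
All ideal ⇒ P_in = P_out, so I_supply = 72.394/220 = 0.329 A.

I_supply ≈ 0.329 A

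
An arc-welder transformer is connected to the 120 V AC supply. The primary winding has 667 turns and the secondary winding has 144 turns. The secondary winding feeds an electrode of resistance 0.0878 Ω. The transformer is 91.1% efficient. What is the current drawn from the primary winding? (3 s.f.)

V_s = 120 × 144/667 = 25.907 V.
I_s = V_s/R = 25.907/0.0878 = 295.07 A.
P_out = V_s I_s = 25.907 × 295.07 = 7644.4 W.
P_in = P_out/η = 7644.4/0.911 = 8391.2 W.
I_p = P_in/V_p = 8391.2/120 = 69.9 A.

I_p ≈ 69.9 A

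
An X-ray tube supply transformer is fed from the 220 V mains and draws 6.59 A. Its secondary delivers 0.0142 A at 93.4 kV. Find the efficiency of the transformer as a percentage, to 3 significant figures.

η ≈ 91.5%

P_in = 220 × 6.59 = 1449.80 W.
P_out = 93400 × 0.0142 = 1326.28 W.
η = P_out/P_in = 1326.28/1449.80 = 0.915.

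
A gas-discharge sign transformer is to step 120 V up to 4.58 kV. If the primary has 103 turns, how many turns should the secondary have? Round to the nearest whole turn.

N_s = 3931 turns

N_s/N_p = V_s/V_p, so N_s = 103 × 4580/120 = 3931.2 ≈ 3931 turns.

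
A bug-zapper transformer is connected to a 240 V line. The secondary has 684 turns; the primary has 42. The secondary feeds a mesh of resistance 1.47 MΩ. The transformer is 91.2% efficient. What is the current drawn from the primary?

I_p ≈ 0.0475 A

V_s = 240 × 684/42 = 3908.6 V.
I_s = V_s/R = 3908.6/(1.47×10^6) = 0.0026589 A.
P_out = V_s I_s = 3908.6 × 0.0026589 = 10.392 W.
P_in = P_out/η = 10.392/0.912 = 11.395 W.
I_p = P_in/V_p = 11.395/240 = 0.0475 A.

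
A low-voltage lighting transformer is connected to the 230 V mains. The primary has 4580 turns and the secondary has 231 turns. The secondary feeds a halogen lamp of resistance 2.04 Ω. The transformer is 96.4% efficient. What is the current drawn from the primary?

V_s = 230 × 231/4580 = 11.600 V.
I_s = V_s/R = 11.600/2.04 = 5.6865 A.
P_out = V_s I_s = 11.600 × 5.6865 = 65.966 W.
P_in = P_out/η = 65.966/0.964 = 68.429 W.
I_p = P_in/V_p = 68.429/230 = 0.298 A.

I_p ≈ 0.298 A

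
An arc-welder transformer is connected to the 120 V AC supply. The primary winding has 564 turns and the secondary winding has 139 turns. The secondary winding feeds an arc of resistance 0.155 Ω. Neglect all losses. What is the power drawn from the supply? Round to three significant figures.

P ≈ 5640 W

V_s = V_p × N_s/N_p = 120 × 139/564 = 29.574 V.
I_s = V_s/R = 29.574/0.155 = 190.80 A.
I_p = I_s × N_s/N_p = 190.80 × 139/564 = 47.024 A.
P = V_p I_p = 120 × 47.024 = 5640 W.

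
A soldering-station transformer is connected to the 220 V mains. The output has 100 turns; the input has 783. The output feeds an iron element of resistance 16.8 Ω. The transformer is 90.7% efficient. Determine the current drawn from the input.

I_in ≈ 0.235 A

V_out = 220 × 100/783 = 28.097 V.
I_out = V_out/R = 28.097/16.8 = 1.6724 A.
P_out = V_out I_out = 28.097 × 1.6724 = 46.991 W.
P_in = P_out/η = 46.991/0.907 = 51.809 W.
I_in = P_in/V_in = 51.809/220 = 0.235 A.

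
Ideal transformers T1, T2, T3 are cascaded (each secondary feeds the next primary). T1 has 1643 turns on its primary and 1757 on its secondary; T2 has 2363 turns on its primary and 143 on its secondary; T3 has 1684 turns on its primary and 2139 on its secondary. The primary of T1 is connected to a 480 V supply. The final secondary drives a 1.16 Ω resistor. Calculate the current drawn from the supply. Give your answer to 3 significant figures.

I_supply ≈ 2.80 A

After T1: V = 480.00 × 1757/1643 = 513.30 V.
After T2: V = 513.30 × 143/2363 = 31.063 V.
After T3: V = 31.063 × 2139/1684 = 39.456 V.
I_load = 39.456/1.16 = 34.014 A, so P_out = 39.456 × 34.014 = 1342.1 W.
All ideal ⇒ P_in = P_out, so I_supply = 1342.1/480 = 2.80 A.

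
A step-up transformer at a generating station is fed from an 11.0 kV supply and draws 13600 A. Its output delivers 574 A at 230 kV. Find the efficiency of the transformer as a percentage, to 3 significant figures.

P_in = 11000 × 13600 = 1.49600×10^8 W.
P_out = 230000 × 574 = 1.32020×10^8 W.
η = P_out/P_in = 1.32020×10^8/(1.49600×10^8) = 0.882.

η ≈ 88.2%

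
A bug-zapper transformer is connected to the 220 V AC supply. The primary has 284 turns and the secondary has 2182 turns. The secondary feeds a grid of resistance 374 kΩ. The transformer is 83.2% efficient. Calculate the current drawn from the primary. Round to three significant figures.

I_p ≈ 0.0417 A

V_s = 220 × 2182/284 = 1690.3 V.
I_s = V_s/R = 1690.3/374000 = 0.0045195 A.
P_out = V_s I_s = 1690.3 × 0.0045195 = 7.6392 W.
P_in = P_out/η = 7.6392/0.832 = 9.1817 W.
I_p = P_in/V_p = 9.1817/220 = 0.0417 A.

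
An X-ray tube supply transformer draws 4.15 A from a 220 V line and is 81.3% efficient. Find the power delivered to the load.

P_out ≈ 742 W

P_in = V_p I_p = 220 × 4.15 = 913.00 W.
P_out = η P_in = 0.813 × 913.00 = 742 W.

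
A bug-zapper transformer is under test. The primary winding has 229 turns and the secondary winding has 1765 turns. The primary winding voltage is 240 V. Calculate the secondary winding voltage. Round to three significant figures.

V_s/V_p = N_s/N_p, so V_s = 240 × 1765/229 = 1850 V.

V_s ≈ 1850 V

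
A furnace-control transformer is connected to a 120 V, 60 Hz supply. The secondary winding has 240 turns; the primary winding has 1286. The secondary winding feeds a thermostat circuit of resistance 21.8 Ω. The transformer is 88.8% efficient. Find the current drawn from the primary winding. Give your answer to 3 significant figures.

I_p ≈ 0.216 A

V_s = 120 × 240/1286 = 22.395 V.
I_s = V_s/R = 22.395/21.8 = 1.0273 A.
P_out = V_s I_s = 22.395 × 1.0273 = 23.006 W.
P_in = P_out/η = 23.006/0.888 = 25.908 W.
I_p = P_in/V_p = 25.908/120 = 0.216 A.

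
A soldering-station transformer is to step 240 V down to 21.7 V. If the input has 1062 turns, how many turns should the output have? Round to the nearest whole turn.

N_out/N_in = V_out/V_in, so N_out = 1062 × 21.7/240 = 96.0 ≈ 96 turns.

N_out = 96 turns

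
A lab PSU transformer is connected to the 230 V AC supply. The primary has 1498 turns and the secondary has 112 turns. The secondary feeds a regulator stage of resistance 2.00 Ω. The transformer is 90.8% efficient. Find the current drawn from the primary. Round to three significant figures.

V_s = 230 × 112/1498 = 17.196 V.
I_s = V_s/R = 17.196/2.00 = 8.5981 A.
P_out = V_s I_s = 17.196 × 8.5981 = 147.86 W.
P_in = P_out/η = 147.86/0.908 = 162.84 W.
I_p = P_in/V_p = 162.84/230 = 0.708 A.

I_p ≈ 0.708 A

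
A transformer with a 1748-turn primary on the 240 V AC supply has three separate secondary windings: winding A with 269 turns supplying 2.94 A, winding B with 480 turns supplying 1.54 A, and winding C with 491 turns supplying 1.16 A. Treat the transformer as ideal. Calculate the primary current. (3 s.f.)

I_p ≈ 1.20 A

V_A = 240 × 269/1748 = 36.934 V; V_B = 240 × 480/1748 = 65.904 V; V_C = 240 × 491/1748 = 67.414 V.
P_out = V_A I_A + V_B I_B + V_C I_C = 36.934×2.94 + 65.904×1.54 + 67.414×1.16 = 108.58 + 101.49 + 78.200 = 288.28 W.
Ideal ⇒ P_in = P_out, so I_p = P_out/V_p = 288.28/240 = 1.20 A.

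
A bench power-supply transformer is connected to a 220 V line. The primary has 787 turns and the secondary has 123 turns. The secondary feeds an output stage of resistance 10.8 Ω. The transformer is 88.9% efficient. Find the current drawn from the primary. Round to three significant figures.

I_p ≈ 0.560 A

V_s = 220 × 123/787 = 34.384 V.
I_s = V_s/R = 34.384/10.8 = 3.1837 A.
P_out = V_s I_s = 34.384 × 3.1837 = 109.47 W.
P_in = P_out/η = 109.47/0.889 = 123.13 W.
I_p = P_in/V_p = 123.13/220 = 0.560 A.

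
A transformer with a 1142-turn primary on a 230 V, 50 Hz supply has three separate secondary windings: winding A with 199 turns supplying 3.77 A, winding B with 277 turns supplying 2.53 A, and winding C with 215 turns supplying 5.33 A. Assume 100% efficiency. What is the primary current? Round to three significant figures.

I_p ≈ 2.27 A

V_A = 230 × 199/1142 = 40.079 V; V_B = 230 × 277/1142 = 55.788 V; V_C = 230 × 215/1142 = 43.301 V.
P_out = V_A I_A + V_B I_B + V_C I_C = 40.079×3.77 + 55.788×2.53 + 43.301×5.33 = 151.10 + 141.14 + 230.80 = 523.04 W.
Ideal ⇒ P_in = P_out, so I_p = P_out/V_p = 523.04/230 = 2.27 A.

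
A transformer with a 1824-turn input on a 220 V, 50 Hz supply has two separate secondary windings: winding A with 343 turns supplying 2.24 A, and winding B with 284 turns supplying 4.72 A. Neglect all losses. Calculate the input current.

I_in ≈ 1.16 A

V_A = 220 × 343/1824 = 41.371 V; V_B = 220 × 284/1824 = 34.254 V.
P_out = V_A I_A + V_B I_B = 41.371×2.24 + 34.254×4.72 = 92.670 + 161.68 = 254.35 W.
Ideal ⇒ P_in = P_out, so I_in = P_out/V_in = 254.35/220 = 1.16 A.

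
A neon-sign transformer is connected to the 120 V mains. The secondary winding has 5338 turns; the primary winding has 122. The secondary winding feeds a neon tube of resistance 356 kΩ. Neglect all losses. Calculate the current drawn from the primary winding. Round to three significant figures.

I_p ≈ 0.645 A

V_s = V_p × N_s/N_p = 120 × 5338/122 = 5250.5 V.
I_s = V_s/R = 5250.5/356000 = 0.014749 A.
For an ideal transformer I_p N_p = I_s N_s, so I_p = 0.014749 × 5338/122 = 0.645 A.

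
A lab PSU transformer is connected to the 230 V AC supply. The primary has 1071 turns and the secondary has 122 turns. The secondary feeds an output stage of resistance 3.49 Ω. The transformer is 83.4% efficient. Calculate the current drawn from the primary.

V_s = 230 × 122/1071 = 26.200 V.
I_s = V_s/R = 26.200/3.49 = 7.5071 A.
P_out = V_s I_s = 26.200 × 7.5071 = 196.68 W.
P_in = P_out/η = 196.68/0.834 = 235.83 W.
I_p = P_in/V_p = 235.83/230 = 1.03 A.

I_p ≈ 1.03 A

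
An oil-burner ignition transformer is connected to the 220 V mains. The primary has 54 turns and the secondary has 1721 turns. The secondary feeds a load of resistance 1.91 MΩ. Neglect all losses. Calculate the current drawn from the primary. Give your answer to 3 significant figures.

V_s = V_p × N_s/N_p = 220 × 1721/54 = 7011.5 V.
I_s = V_s/R = 7011.5/(1.91×10^6) = 0.0036709 A.
For an ideal transformer I_p N_p = I_s N_s, so I_p = 0.0036709 × 1721/54 = 0.117 A.

I_p ≈ 0.117 A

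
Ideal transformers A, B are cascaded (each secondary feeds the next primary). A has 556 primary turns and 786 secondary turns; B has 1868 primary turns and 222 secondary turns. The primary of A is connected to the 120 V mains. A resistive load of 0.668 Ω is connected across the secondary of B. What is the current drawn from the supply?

I_supply ≈ 5.07 A

Secondary of A: V = 120.00 × 786/556 = 169.64 V.
Secondary of B: V = 169.64 × 222/1868 = 20.161 V.
I_load = 20.161/0.668 = 30.181 A, so P_out = 20.161 × 30.181 = 608.46 W.
All ideal ⇒ P_in = P_out, so I_supply = 608.46/120 = 5.07 A.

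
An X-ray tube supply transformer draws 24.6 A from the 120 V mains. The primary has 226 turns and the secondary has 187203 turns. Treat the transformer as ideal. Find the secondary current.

I_s/I_p = N_p/N_s, so I_s = 24.6 × 226/187203 = 0.0297 A.

I_s ≈ 0.0297 A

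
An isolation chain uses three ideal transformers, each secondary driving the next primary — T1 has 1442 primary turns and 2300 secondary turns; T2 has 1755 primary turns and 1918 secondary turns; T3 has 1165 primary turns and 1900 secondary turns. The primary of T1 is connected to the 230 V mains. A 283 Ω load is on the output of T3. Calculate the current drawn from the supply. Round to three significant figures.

I_supply ≈ 6.57 A

Secondary of T1: V = 230.00 × 2300/1442 = 366.85 V.
Secondary of T2: V = 366.85 × 1918/1755 = 400.92 V.
Secondary of T3: V = 400.92 × 1900/1165 = 653.87 V.
I_load = 653.87/283 = 2.3105 A, so P_out = 653.87 × 2.3105 = 1510.8 W.
All ideal ⇒ P_in = P_out, so I_supply = 1510.8/230 = 6.57 A.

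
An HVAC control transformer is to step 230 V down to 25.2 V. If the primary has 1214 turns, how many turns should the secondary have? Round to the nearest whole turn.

N_s = 133 turns

N_s/N_p = V_s/V_p, so N_s = 1214 × 25.2/230 = 133.0 ≈ 133 turns.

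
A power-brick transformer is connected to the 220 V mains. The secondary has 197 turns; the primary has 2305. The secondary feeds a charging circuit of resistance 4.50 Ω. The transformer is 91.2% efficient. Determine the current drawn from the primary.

I_p ≈ 0.392 A

V_s = 220 × 197/2305 = 18.803 V.
I_s = V_s/R = 18.803/4.50 = 4.1784 A.
P_out = V_s I_s = 18.803 × 4.1784 = 78.564 W.
P_in = P_out/η = 78.564/0.912 = 86.145 W.
I_p = P_in/V_p = 86.145/220 = 0.392 A.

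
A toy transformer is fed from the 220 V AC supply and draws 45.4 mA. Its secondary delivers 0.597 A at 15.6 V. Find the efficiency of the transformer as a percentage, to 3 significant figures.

P_in = 220 × 0.0454 = 9.98800 W.
P_out = 15.6 × 0.597 = 9.31320 W.
η = P_out/P_in = 9.31320/9.98800 = 0.932.

η ≈ 93.2%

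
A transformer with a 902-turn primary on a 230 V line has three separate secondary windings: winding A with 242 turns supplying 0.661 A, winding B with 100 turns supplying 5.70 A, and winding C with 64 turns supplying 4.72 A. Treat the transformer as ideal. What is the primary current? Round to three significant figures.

V_A = 230 × 242/902 = 61.707 V; V_B = 230 × 100/902 = 25.499 V; V_C = 230 × 64/902 = 16.319 V.
P_out = V_A I_A + V_B I_B + V_C I_C = 61.707×0.661 + 25.499×5.70 + 16.319×4.72 = 40.789 + 145.34 + 77.027 = 263.16 W.
Ideal ⇒ P_in = P_out, so I_p = P_out/V_p = 263.16/230 = 1.14 A.

I_p ≈ 1.14 A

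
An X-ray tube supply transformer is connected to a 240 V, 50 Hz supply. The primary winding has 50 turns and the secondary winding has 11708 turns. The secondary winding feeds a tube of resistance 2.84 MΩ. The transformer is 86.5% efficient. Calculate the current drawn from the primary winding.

I_p ≈ 5.36 A

V_s = 240 × 11708/50 = 56198 V.
I_s = V_s/R = 56198/(2.84×10^6) = 0.019788 A.
P_out = V_s I_s = 56198 × 0.019788 = 1112.1 W.
P_in = P_out/η = 1112.1/0.865 = 1285.6 W.
I_p = P_in/V_p = 1285.6/240 = 5.36 A.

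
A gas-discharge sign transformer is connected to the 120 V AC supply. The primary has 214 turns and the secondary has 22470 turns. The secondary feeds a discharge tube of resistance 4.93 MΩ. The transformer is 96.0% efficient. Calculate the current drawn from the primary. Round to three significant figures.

I_p ≈ 0.280 A

V_s = 120 × 22470/214 = 12600 V.
I_s = V_s/R = 12600/(4.93×10^6) = 0.0025558 A.
P_out = V_s I_s = 12600 × 0.0025558 = 32.203 W.
P_in = P_out/η = 32.203/0.960 = 33.545 W.
I_p = P_in/V_p = 33.545/120 = 0.280 A.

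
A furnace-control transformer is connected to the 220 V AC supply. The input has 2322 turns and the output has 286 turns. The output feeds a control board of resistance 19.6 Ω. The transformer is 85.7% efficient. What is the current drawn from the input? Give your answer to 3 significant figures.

I_in ≈ 0.199 A

V_out = 220 × 286/2322 = 27.097 V.
I_out = V_out/R = 27.097/19.6 = 1.3825 A.
P_out = V_out I_out = 27.097 × 1.3825 = 37.463 W.
P_in = P_out/η = 37.463/0.857 = 43.714 W.
I_in = P_in/V_in = 43.714/220 = 0.199 A.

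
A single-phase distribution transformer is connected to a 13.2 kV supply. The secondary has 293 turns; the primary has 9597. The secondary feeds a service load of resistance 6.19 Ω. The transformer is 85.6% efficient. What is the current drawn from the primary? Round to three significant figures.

V_s = 13200 × 293/9597 = 403.00 V.
I_s = V_s/R = 403.00/6.19 = 65.105 A.
P_out = V_s I_s = 403.00 × 65.105 = 26237 W.
P_in = P_out/η = 26237/0.856 = 30651 W.
I_p = P_in/V_p = 30651/13200 = 2.32 A.

I_p ≈ 2.32 A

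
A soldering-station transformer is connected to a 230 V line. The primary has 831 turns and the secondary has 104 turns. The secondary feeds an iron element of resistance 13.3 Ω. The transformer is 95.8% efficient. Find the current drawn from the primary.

I_p ≈ 0.283 A

V_s = 230 × 104/831 = 28.785 V.
I_s = V_s/R = 28.785/13.3 = 2.1643 A.
P_out = V_s I_s = 28.785 × 2.1643 = 62.297 W.
P_in = P_out/η = 62.297/0.958 = 65.028 W.
I_p = P_in/V_p = 65.028/230 = 0.283 A.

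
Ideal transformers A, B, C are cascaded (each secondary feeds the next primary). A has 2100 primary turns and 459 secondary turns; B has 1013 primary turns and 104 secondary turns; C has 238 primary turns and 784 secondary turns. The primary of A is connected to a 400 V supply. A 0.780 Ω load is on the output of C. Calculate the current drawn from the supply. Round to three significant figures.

Secondary of A: V = 400.00 × 459/2100 = 87.429 V.
Secondary of B: V = 87.429 × 104/1013 = 8.9759 V.
Secondary of C: V = 8.9759 × 784/238 = 29.568 V.
I_load = 29.568/0.780 = 37.907 A, so P_out = 29.568 × 37.907 = 1120.8 W.
All ideal ⇒ P_in = P_out, so I_supply = 1120.8/400 = 2.80 A.

I_supply ≈ 2.80 A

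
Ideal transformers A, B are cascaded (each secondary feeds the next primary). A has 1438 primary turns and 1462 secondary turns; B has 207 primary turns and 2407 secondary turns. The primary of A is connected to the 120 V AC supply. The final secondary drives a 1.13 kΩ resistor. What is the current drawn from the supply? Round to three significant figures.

I_supply ≈ 14.8 A

After A: V = 120.00 × 1462/1438 = 122.00 V.
After B: V = 122.00 × 2407/207 = 1418.7 V.
I_load = 1418.7/1130 = 1.2554 A, so P_out = 1418.7 × 1.2554 = 1781.0 W.
All ideal ⇒ P_in = P_out, so I_supply = 1781.0/120 = 14.8 A.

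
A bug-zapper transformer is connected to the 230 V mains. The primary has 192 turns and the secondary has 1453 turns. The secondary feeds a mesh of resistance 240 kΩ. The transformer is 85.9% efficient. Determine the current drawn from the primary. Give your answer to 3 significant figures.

I_p ≈ 0.0639 A

V_s = 230 × 1453/192 = 1740.6 V.
I_s = V_s/R = 1740.6/240000 = 0.0072524 A.
P_out = V_s I_s = 1740.6 × 0.0072524 = 12.623 W.
P_in = P_out/η = 12.623/0.859 = 14.695 W.
I_p = P_in/V_p = 14.695/230 = 0.0639 A.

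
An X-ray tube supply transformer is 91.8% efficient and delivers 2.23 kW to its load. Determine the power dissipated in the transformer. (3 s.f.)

P_in = P_out/η = 2230/0.918 = 2429.19 W.
P_loss = P_in − P_out = 2429.19 − 2230 = 199 W.

P_loss ≈ 199 W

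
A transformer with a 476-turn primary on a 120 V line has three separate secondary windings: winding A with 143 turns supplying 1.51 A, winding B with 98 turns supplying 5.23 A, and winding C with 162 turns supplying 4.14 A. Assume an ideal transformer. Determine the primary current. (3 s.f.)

I_p ≈ 2.94 A

V_A = 120 × 143/476 = 36.050 V; V_B = 120 × 98/476 = 24.706 V; V_C = 120 × 162/476 = 40.840 V.
P_out = V_A I_A + V_B I_B + V_C I_C = 36.050×1.51 + 24.706×5.23 + 40.840×4.14 = 54.436 + 129.21 + 169.08 = 352.73 W.
Ideal ⇒ P_in = P_out, so I_p = P_out/V_p = 352.73/120 = 2.94 A.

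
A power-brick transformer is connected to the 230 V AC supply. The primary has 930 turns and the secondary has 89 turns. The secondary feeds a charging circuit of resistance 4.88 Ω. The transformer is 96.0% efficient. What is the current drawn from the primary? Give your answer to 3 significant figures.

I_p ≈ 0.450 A

V_s = 230 × 89/930 = 22.011 V.
I_s = V_s/R = 22.011/4.88 = 4.5104 A.
P_out = V_s I_s = 22.011 × 4.5104 = 99.277 W.
P_in = P_out/η = 99.277/0.960 = 103.41 W.
I_p = P_in/V_p = 103.41/230 = 0.450 A.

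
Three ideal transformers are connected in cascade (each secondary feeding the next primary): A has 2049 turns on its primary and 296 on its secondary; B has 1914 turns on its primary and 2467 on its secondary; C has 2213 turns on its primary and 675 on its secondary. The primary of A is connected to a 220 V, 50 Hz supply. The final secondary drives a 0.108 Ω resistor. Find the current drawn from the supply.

I_supply ≈ 6.57 A

Secondary of A: V = 220.00 × 296/2049 = 31.781 V.
Secondary of B: V = 31.781 × 2467/1914 = 40.964 V.
Secondary of C: V = 40.964 × 675/2213 = 12.495 V.
I_load = 12.495/0.108 = 115.69 A, so P_out = 12.495 × 115.69 = 1445.5 W.
All ideal ⇒ P_in = P_out, so I_supply = 1445.5/220 = 6.57 A.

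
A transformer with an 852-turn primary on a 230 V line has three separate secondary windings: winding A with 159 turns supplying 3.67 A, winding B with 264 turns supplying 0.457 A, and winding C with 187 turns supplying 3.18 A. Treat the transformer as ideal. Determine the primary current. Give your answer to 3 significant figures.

I_p ≈ 1.52 A

V_A = 230 × 159/852 = 42.923 V; V_B = 230 × 264/852 = 71.268 V; V_C = 230 × 187/852 = 50.481 V.
P_out = V_A I_A + V_B I_B + V_C I_C = 42.923×3.67 + 71.268×0.457 + 50.481×3.18 = 157.53 + 32.569 + 160.53 = 350.63 W.
Ideal ⇒ P_in = P_out, so I_p = P_out/V_p = 350.63/230 = 1.52 A.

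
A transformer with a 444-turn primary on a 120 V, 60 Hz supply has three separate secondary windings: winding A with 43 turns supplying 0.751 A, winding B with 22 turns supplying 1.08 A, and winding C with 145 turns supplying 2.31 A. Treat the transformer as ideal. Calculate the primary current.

I_p ≈ 0.881 A

V_A = 120 × 43/444 = 11.622 V; V_B = 120 × 22/444 = 5.9459 V; V_C = 120 × 145/444 = 39.189 V.
P_out = V_A I_A + V_B I_B + V_C I_C = 11.622×0.751 + 5.9459×1.08 + 39.189×2.31 = 8.7278 + 6.4216 + 90.527 = 105.68 W.
Ideal ⇒ P_in = P_out, so I_p = P_out/V_p = 105.68/120 = 0.881 A.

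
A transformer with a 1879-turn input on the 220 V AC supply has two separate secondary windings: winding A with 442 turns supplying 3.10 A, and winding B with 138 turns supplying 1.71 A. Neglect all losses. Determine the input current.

V_A = 220 × 442/1879 = 51.751 V; V_B = 220 × 138/1879 = 16.158 V.
P_out = V_A I_A + V_B I_B = 51.751×3.10 + 16.158×1.71 = 160.43 + 27.629 = 188.06 W.
Ideal ⇒ P_in = P_out, so I_in = P_out/V_in = 188.06/220 = 0.855 A.

I_in ≈ 0.855 A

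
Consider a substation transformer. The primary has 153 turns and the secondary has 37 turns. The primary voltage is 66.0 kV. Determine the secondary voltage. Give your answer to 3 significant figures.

V_s/V_p = N_s/N_p, so V_s = 66000 × 37/153 = 16000 V.

V_s ≈ 16000 V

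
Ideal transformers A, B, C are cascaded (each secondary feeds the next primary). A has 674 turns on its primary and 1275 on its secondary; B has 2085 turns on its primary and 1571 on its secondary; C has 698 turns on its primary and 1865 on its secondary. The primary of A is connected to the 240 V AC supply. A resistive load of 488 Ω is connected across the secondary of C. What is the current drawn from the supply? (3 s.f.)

After A: V = 240.00 × 1275/674 = 454.01 V.
After B: V = 454.01 × 1571/2085 = 342.08 V.
After C: V = 342.08 × 1865/698 = 914.02 V.
I_load = 914.02/488 = 1.8730 A, so P_out = 914.02 × 1.8730 = 1711.9 W.
All ideal ⇒ P_in = P_out, so I_supply = 1711.9/240 = 7.13 A.

I_supply ≈ 7.13 A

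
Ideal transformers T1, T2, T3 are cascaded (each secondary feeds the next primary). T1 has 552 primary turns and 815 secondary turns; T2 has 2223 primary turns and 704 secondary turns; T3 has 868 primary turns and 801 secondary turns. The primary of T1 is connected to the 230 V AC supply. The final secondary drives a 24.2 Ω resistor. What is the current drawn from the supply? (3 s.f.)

Secondary of T1: V = 230.00 × 815/552 = 339.58 V.
Secondary of T2: V = 339.58 × 704/2223 = 107.54 V.
Secondary of T3: V = 107.54 × 801/868 = 99.241 V.
I_load = 99.241/24.2 = 4.1009 A, so P_out = 99.241 × 4.1009 = 406.98 W.
All ideal ⇒ P_in = P_out, so I_supply = 406.98/230 = 1.77 A.

I_supply ≈ 1.77 A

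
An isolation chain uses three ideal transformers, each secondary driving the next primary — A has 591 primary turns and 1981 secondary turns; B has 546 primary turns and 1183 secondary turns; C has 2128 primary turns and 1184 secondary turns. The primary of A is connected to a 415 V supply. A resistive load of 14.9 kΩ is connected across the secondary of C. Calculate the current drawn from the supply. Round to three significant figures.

After A: V = 415.00 × 1981/591 = 1391.1 V.
After B: V = 1391.1 × 1183/546 = 3014.0 V.
After C: V = 3014.0 × 1184/2128 = 1676.9 V.
I_load = 1676.9/14900 = 0.11255 A, so P_out = 1676.9 × 0.11255 = 188.73 W.
All ideal ⇒ P_in = P_out, so I_supply = 188.73/415 = 0.455 A.

I_supply ≈ 0.455 A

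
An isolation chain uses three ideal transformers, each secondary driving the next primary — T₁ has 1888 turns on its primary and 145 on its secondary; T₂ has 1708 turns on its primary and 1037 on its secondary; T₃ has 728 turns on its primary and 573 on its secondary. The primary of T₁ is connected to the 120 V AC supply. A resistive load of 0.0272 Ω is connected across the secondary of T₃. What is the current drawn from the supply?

I_supply ≈ 5.94 A

After T₁: V = 120.00 × 145/1888 = 9.2161 V.
After T₂: V = 9.2161 × 1037/1708 = 5.5955 V.
After T₃: V = 5.5955 × 573/728 = 4.4041 V.
I_load = 4.4041/0.0272 = 161.92 A, so P_out = 4.4041 × 161.92 = 713.11 W.
All ideal ⇒ P_in = P_out, so I_supply = 713.11/120 = 5.94 A.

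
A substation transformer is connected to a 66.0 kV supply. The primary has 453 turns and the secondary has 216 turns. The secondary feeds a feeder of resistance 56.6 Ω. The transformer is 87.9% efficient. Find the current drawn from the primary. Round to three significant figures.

I_p ≈ 302 A

V_s = 66000 × 216/453 = 31470 V.
I_s = V_s/R = 31470/56.6 = 556.01 A.
P_out = V_s I_s = 31470 × 556.01 = 1.7498×10^7 W.
P_in = P_out/η = 1.7498×10^7/0.879 = 1.9906×10^7 W.
I_p = P_in/V_p = 1.9906×10^7/66000 = 302 A.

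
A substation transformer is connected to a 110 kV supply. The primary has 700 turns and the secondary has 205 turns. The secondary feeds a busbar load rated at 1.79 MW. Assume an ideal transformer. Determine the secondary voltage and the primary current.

V_s = V_p × N_s/N_p = 110000 × 205/700 = 32214 V.
I_s = P/V_s = 1.79×10^6/32214 = 55.565 A.
I_p = I_s × N_s/N_p = 55.565 × 205/700 = 16.3 A.

V_s ≈ 32200 V, I_p ≈ 16.3 A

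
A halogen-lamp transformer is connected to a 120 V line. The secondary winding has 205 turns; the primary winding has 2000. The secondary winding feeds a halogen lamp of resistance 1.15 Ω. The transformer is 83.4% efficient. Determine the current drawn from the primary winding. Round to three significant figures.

V_s = 120 × 205/2000 = 12.300 V.
I_s = V_s/R = 12.300/1.15 = 10.696 A.
P_out = V_s I_s = 12.300 × 10.696 = 131.56 W.
P_in = P_out/η = 131.56/0.834 = 157.74 W.
I_p = P_in/V_p = 157.74/120 = 1.31 A.

I_p ≈ 1.31 A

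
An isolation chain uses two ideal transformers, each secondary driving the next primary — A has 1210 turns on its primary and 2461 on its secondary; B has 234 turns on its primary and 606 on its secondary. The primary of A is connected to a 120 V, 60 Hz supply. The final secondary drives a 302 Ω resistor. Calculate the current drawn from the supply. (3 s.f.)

I_supply ≈ 11.0 A

After A: V = 120.00 × 2461/1210 = 244.07 V.
After B: V = 244.07 × 606/234 = 632.07 V.
I_load = 632.07/302 = 2.0929 A, so P_out = 632.07 × 2.0929 = 1322.9 W.
All ideal ⇒ P_in = P_out, so I_supply = 1322.9/120 = 11.0 A.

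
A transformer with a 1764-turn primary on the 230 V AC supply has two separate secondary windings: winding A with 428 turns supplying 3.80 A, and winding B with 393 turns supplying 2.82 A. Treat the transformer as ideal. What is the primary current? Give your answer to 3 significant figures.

V_A = 230 × 428/1764 = 55.805 V; V_B = 230 × 393/1764 = 51.241 V.
P_out = V_A I_A + V_B I_B = 55.805×3.80 + 51.241×2.82 = 212.06 + 144.50 = 356.56 W.
Ideal ⇒ P_in = P_out, so I_p = P_out/V_p = 356.56/230 = 1.55 A.

I_p ≈ 1.55 A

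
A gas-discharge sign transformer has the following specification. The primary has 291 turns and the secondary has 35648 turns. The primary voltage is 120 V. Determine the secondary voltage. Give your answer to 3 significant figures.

V_s/V_p = N_s/N_p, so V_s = 120 × 35648/291 = 14700 V.

V_s ≈ 14700 V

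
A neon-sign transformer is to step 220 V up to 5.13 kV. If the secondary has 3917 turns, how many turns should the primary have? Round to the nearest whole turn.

N_p/N_s = V_p/V_s, so N_p = 3917 × 220/5130 = 168.0 ≈ 168 turns.

N_p = 168 turns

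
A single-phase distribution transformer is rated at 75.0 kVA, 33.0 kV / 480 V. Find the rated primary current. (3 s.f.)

I_p = S/V_p = 75000/33000 = 2.27 A.

I_p ≈ 2.27 A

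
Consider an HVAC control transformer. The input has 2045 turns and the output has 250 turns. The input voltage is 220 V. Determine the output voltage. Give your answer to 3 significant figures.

V_out/V_in = N_out/N_in, so V_out = 220 × 250/2045 = 26.9 V.

V_out ≈ 26.9 V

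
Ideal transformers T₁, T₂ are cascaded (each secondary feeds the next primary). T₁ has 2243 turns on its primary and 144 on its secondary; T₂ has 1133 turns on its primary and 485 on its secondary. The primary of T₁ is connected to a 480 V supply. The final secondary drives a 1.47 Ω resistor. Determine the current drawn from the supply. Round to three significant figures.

I_supply ≈ 0.247 A

Secondary of T₁: V = 480.00 × 144/2243 = 30.816 V.
Secondary of T₂: V = 30.816 × 485/1133 = 13.191 V.
I_load = 13.191/1.47 = 8.9736 A, so P_out = 13.191 × 8.9736 = 118.37 W.
All ideal ⇒ P_in = P_out, so I_supply = 118.37/480 = 0.247 A.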